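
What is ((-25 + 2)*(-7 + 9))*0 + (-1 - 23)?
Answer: -24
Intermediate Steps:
((-25 + 2)*(-7 + 9))*0 + (-1 - 23) = -23*2*0 - 24 = -46*0 - 24 = 0 - 24 = -24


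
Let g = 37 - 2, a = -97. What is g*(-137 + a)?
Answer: -8190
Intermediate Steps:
g = 35
g*(-137 + a) = 35*(-137 - 97) = 35*(-234) = -8190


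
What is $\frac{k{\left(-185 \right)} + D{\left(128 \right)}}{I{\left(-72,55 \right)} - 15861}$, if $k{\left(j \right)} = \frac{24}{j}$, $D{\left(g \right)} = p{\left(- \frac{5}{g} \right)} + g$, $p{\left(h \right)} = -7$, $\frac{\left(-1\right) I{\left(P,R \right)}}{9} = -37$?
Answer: $- \frac{22361}{2872680} \approx -0.007784$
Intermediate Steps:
$I{\left(P,R \right)} = 333$ ($I{\left(P,R \right)} = \left(-9\right) \left(-37\right) = 333$)
$D{\left(g \right)} = -7 + g$
$\frac{k{\left(-185 \right)} + D{\left(128 \right)}}{I{\left(-72,55 \right)} - 15861} = \frac{\frac{24}{-185} + \left(-7 + 128\right)}{333 - 15861} = \frac{24 \left(- \frac{1}{185}\right) + 121}{-15528} = \left(- \frac{24}{185} + 121\right) \left(- \frac{1}{15528}\right) = \frac{22361}{185} \left(- \frac{1}{15528}\right) = - \frac{22361}{2872680}$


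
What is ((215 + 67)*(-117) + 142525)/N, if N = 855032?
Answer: 6443/50296 ≈ 0.12810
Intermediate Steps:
((215 + 67)*(-117) + 142525)/N = ((215 + 67)*(-117) + 142525)/855032 = (282*(-117) + 142525)*(1/855032) = (-32994 + 142525)*(1/855032) = 109531*(1/855032) = 6443/50296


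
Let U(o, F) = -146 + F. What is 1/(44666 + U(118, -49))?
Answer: 1/44471 ≈ 2.2487e-5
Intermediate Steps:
1/(44666 + U(118, -49)) = 1/(44666 + (-146 - 49)) = 1/(44666 - 195) = 1/44471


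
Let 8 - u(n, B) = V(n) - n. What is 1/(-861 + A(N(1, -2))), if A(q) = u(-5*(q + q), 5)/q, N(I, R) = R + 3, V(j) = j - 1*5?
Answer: -1/848 ≈ -0.0011792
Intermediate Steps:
V(j) = -5 + j (V(j) = j - 5 = -5 + j)
N(I, R) = 3 + R
u(n, B) = 13 (u(n, B) = 8 - ((-5 + n) - n) = 8 - 1*(-5) = 8 + 5 = 13)
A(q) = 13/q
1/(-861 + A(N(1, -2))) = 1/(-861 + 13/(3 - 2)) = 1/(-861 + 13/1) = 1/(-861 + 13*1) = 1/(-861 + 13) = 1/(-848) = -1/848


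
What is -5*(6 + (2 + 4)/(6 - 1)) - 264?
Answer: -300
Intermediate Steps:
-5*(6 + (2 + 4)/(6 - 1)) - 264 = -5*(6 + 6/5) - 264 = -5*36/5 - 264 = -36 - 264 = -300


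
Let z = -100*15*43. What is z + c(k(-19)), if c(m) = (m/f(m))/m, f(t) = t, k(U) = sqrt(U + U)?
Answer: -64500 - I*sqrt(38)/38 ≈ -64500.0 - 0.16222*I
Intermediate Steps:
z = -64500 (z = -1500*43 = -64500)
k(U) = sqrt(2)*sqrt(U) (k(U) = sqrt(2*U) = sqrt(2)*sqrt(U))
c(m) = 1/m (c(m) = (m/m)/m = 1/m)
z + c(k(-19)) = -64500 + 1/(sqrt(2)*sqrt(-19)) = -64500 + 1/(sqrt(2)*(I*sqrt(19))) = -64500 + 1/(I*sqrt(38)) = -64500 - I*sqrt(38)/38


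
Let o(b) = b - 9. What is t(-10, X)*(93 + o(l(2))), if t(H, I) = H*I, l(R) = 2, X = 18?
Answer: -15480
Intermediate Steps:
o(b) = -9 + b
t(-10, X)*(93 + o(l(2))) = (-10*18)*(93 + (-9 + 2)) = -180*(93 - 7) = -180*86 = -15480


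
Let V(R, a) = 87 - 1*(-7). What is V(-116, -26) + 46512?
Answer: 46606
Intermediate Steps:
V(R, a) = 94 (V(R, a) = 87 + 7 = 94)
V(-116, -26) + 46512 = 94 + 46512 = 46606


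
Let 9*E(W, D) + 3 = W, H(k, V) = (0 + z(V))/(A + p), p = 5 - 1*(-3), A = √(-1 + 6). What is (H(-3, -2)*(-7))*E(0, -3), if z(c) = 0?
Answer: 0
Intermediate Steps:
A = √5 ≈ 2.2361
p = 8 (p = 5 + 3 = 8)
H(k, V) = 0 (H(k, V) = (0 + 0)/(√5 + 8) = 0/(8 + √5) = 0)
E(W, D) = -⅓ + W/9
(H(-3, -2)*(-7))*E(0, -3) = (0*(-7))*(-⅓ + (⅑)*0) = 0*(-⅓ + 0) = 0*(-⅓) = 0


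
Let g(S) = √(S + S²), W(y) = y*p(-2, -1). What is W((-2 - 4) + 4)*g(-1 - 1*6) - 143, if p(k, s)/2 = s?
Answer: -143 + 4*√42 ≈ -117.08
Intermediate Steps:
p(k, s) = 2*s
W(y) = -2*y (W(y) = y*(2*(-1)) = y*(-2) = -2*y)
W((-2 - 4) + 4)*g(-1 - 1*6) - 143 = (-2*((-2 - 4) + 4))*√((-1 - 1*6)*(1 + (-1 - 1*6))) - 143 = (-2*(-6 + 4))*√((-1 - 6)*(1 + (-1 - 6))) - 143 = (-2*(-2))*√(-7*(1 - 7)) - 143 = 4*√(-7*(-6)) - 143 = 4*√42 - 143 = -143 + 4*√42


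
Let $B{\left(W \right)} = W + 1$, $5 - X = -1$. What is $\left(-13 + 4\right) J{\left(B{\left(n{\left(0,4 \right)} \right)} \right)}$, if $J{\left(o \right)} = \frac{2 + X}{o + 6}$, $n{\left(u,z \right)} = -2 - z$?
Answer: $-72$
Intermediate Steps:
$X = 6$ ($X = 5 - -1 = 5 + 1 = 6$)
$B{\left(W \right)} = 1 + W$
$J{\left(o \right)} = \frac{8}{6 + o}$ ($J{\left(o \right)} = \frac{2 + 6}{o + 6} = \frac{8}{6 + o}$)
$\left(-13 + 4\right) J{\left(B{\left(n{\left(0,4 \right)} \right)} \right)} = \left(-13 + 4\right) \frac{8}{6 + \left(1 - 6\right)} = - 9 \frac{8}{6 + \left(1 - 6\right)} = - 9 \frac{8}{6 - 5} = - 9 \cdot \frac{8}{1} = - 9 \cdot 8 \cdot 1 = \left(-9\right) 8 = -72$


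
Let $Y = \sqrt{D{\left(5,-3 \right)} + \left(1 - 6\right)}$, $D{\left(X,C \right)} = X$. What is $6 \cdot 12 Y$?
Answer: $0$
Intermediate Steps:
$Y = 0$ ($Y = \sqrt{5 + \left(1 - 6\right)} = \sqrt{5 - 5} = \sqrt{0} = 0$)
$6 \cdot 12 Y = 6 \cdot 12 \cdot 0 = 72 \cdot 0 = 0$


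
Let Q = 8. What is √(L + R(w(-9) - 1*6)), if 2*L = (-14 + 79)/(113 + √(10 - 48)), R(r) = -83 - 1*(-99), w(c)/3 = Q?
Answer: √(1187262974 - 184990*I*√38)/8538 ≈ 4.0357 - 0.0019381*I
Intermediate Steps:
w(c) = 24 (w(c) = 3*8 = 24)
R(r) = 16 (R(r) = -83 + 99 = 16)
L = 65/(2*(113 + I*√38)) (L = ((-14 + 79)/(113 + √(10 - 48)))/2 = (65/(113 + √(-38)))/2 = (65/(113 + I*√38))/2 = 65/(2*(113 + I*√38)) ≈ 0.28676 - 0.015643*I)
√(L + R(w(-9) - 1*6)) = √((7345/25614 - 65*I*√38/25614) + 16) = √(417169/25614 - 65*I*√38/25614)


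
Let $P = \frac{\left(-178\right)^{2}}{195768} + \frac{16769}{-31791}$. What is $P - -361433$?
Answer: $\frac{187452833799313}{518638374} \approx 3.6143 \cdot 10^{5}$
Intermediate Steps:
$P = - \frac{189630629}{518638374}$ ($P = 31684 \cdot \frac{1}{195768} + 16769 \left(- \frac{1}{31791}\right) = \frac{7921}{48942} - \frac{16769}{31791} = - \frac{189630629}{518638374} \approx -0.36563$)
$P - -361433 = - \frac{189630629}{518638374} - -361433 = - \frac{189630629}{518638374} + 361433 = \frac{187452833799313}{518638374}$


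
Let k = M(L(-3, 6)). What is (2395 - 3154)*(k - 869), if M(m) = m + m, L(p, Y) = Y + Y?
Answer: 641355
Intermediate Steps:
L(p, Y) = 2*Y
M(m) = 2*m
k = 24 (k = 2*(2*6) = 2*12 = 24)
(2395 - 3154)*(k - 869) = (2395 - 3154)*(24 - 869) = -759*(-845) = 641355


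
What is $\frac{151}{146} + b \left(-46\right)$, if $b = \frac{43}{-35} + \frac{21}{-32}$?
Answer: $\frac{3586649}{40880} \approx 87.736$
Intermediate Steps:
$b = - \frac{2111}{1120}$ ($b = 43 \left(- \frac{1}{35}\right) + 21 \left(- \frac{1}{32}\right) = - \frac{43}{35} - \frac{21}{32} = - \frac{2111}{1120} \approx -1.8848$)
$\frac{151}{146} + b \left(-46\right) = \frac{151}{146} - - \frac{48553}{560} = 151 \cdot \frac{1}{146} + \frac{48553}{560} = \frac{151}{146} + \frac{48553}{560} = \frac{3586649}{40880}$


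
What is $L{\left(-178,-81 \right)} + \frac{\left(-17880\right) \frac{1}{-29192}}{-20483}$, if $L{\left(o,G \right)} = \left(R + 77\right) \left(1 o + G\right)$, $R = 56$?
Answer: $- \frac{2574653762984}{74742467} \approx -34447.0$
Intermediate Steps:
$L{\left(o,G \right)} = 133 G + 133 o$ ($L{\left(o,G \right)} = \left(56 + 77\right) \left(1 o + G\right) = 133 \left(o + G\right) = 133 \left(G + o\right) = 133 G + 133 o$)
$L{\left(-178,-81 \right)} + \frac{\left(-17880\right) \frac{1}{-29192}}{-20483} = \left(133 \left(-81\right) + 133 \left(-178\right)\right) + \frac{\left(-17880\right) \frac{1}{-29192}}{-20483} = \left(-10773 - 23674\right) + \left(-17880\right) \left(- \frac{1}{29192}\right) \left(- \frac{1}{20483}\right) = -34447 + \frac{2235}{3649} \left(- \frac{1}{20483}\right) = -34447 - \frac{2235}{74742467} = - \frac{2574653762984}{74742467}$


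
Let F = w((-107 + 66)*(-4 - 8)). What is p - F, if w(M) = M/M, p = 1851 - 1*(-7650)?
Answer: 9500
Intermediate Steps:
p = 9501 (p = 1851 + 7650 = 9501)
w(M) = 1
F = 1
p - F = 9501 - 1*1 = 9501 - 1 = 9500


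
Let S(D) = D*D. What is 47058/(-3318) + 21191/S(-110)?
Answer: -83181677/6691300 ≈ -12.431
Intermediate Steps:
S(D) = D²
47058/(-3318) + 21191/S(-110) = 47058/(-3318) + 21191/((-110)²) = 47058*(-1/3318) + 21191/12100 = -7843/553 + 21191*(1/12100) = -7843/553 + 21191/12100 = -83181677/6691300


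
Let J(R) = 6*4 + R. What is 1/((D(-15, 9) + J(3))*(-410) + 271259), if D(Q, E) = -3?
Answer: 1/261419 ≈ 3.8253e-6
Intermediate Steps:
J(R) = 24 + R
1/((D(-15, 9) + J(3))*(-410) + 271259) = 1/((-3 + (24 + 3))*(-410) + 271259) = 1/((-3 + 27)*(-410) + 271259) = 1/(24*(-410) + 271259) = 1/(-9840 + 271259) = 1/261419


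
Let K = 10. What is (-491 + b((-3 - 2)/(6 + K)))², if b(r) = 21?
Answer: 220900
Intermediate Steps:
(-491 + b((-3 - 2)/(6 + K)))² = (-491 + 21)² = (-470)² = 220900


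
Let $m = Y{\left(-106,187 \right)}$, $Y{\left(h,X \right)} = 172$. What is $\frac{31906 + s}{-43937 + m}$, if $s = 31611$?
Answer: $- \frac{63517}{43765} \approx -1.4513$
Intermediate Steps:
$m = 172$
$\frac{31906 + s}{-43937 + m} = \frac{31906 + 31611}{-43937 + 172} = \frac{63517}{-43765} = 63517 \left(- \frac{1}{43765}\right) = - \frac{63517}{43765}$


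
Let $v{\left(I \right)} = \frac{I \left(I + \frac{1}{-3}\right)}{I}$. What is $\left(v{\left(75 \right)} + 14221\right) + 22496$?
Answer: $\frac{110375}{3} \approx 36792.0$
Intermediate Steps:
$v{\left(I \right)} = - \frac{1}{3} + I$ ($v{\left(I \right)} = \frac{I \left(I - \frac{1}{3}\right)}{I} = \frac{I \left(- \frac{1}{3} + I\right)}{I} = - \frac{1}{3} + I$)
$\left(v{\left(75 \right)} + 14221\right) + 22496 = \left(\left(- \frac{1}{3} + 75\right) + 14221\right) + 22496 = \left(\frac{224}{3} + 14221\right) + 22496 = \frac{42887}{3} + 22496 = \frac{110375}{3}$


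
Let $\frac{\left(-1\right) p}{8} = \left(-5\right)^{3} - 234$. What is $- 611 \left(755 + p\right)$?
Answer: $-2216097$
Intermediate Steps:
$p = 2872$ ($p = - 8 \left(\left(-5\right)^{3} - 234\right) = - 8 \left(-125 - 234\right) = \left(-8\right) \left(-359\right) = 2872$)
$- 611 \left(755 + p\right) = - 611 \left(755 + 2872\right) = \left(-611\right) 3627 = -2216097$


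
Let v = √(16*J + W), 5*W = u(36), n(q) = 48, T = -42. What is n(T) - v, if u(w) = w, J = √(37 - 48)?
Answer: 48 - 2*√(45 + 100*I*√11)/5 ≈ 42.489 - 4.8142*I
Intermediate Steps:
J = I*√11 (J = √(-11) = I*√11 ≈ 3.3166*I)
W = 36/5 (W = (⅕)*36 = 36/5 ≈ 7.2000)
v = √(36/5 + 16*I*√11) (v = √(16*(I*√11) + 36/5) = √(16*I*√11 + 36/5) = √(36/5 + 16*I*√11) ≈ 5.5115 + 4.8142*I)
n(T) - v = 48 - 2*√(45 + 100*I*√11)/5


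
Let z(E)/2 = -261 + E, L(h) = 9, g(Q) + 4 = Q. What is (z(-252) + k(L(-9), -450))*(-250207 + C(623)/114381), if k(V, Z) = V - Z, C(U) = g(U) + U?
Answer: 1802992314375/12709 ≈ 1.4187e+8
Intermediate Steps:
g(Q) = -4 + Q
C(U) = -4 + 2*U (C(U) = (-4 + U) + U = -4 + 2*U)
z(E) = -522 + 2*E (z(E) = 2*(-261 + E) = -522 + 2*E)
(z(-252) + k(L(-9), -450))*(-250207 + C(623)/114381) = ((-522 + 2*(-252)) + (9 - 1*(-450)))*(-250207 + (-4 + 2*623)/114381) = ((-522 - 504) + (9 + 450))*(-250207 + (-4 + 1246)*(1/114381)) = (-1026 + 459)*(-250207 + 1242*(1/114381)) = -567*(-250207 + 138/12709) = -567*(-3179880625/12709) = 1802992314375/12709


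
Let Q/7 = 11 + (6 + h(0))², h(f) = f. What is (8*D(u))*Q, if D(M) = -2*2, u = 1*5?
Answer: -10528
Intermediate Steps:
u = 5
D(M) = -4
Q = 329 (Q = 7*(11 + (6 + 0)²) = 7*(11 + 6²) = 7*(11 + 36) = 7*47 = 329)
(8*D(u))*Q = (8*(-4))*329 = -32*329 = -10528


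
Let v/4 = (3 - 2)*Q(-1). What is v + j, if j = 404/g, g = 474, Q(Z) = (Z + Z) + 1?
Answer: -746/237 ≈ -3.1477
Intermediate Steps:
Q(Z) = 1 + 2*Z (Q(Z) = 2*Z + 1 = 1 + 2*Z)
v = -4 (v = 4*((3 - 2)*(1 + 2*(-1))) = 4*(1*(1 - 2)) = 4*(1*(-1)) = 4*(-1) = -4)
j = 202/237 (j = 404/474 = 404*(1/474) = 202/237 ≈ 0.85232)
v + j = -4 + 202/237 = -746/237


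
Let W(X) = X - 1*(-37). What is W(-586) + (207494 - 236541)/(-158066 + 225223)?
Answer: -36898240/67157 ≈ -549.43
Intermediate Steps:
W(X) = 37 + X (W(X) = X + 37 = 37 + X)
W(-586) + (207494 - 236541)/(-158066 + 225223) = (37 - 586) + (207494 - 236541)/(-158066 + 225223) = -549 - 29047/67157 = -36898240/67157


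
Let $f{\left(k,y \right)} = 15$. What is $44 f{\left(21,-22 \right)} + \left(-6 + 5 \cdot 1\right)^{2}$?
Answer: $661$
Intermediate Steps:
$44 f{\left(21,-22 \right)} + \left(-6 + 5 \cdot 1\right)^{2} = 44 \cdot 15 + \left(-6 + 5 \cdot 1\right)^{2} = 660 + \left(-6 + 5\right)^{2} = 660 + \left(-1\right)^{2} = 660 + 1 = 661$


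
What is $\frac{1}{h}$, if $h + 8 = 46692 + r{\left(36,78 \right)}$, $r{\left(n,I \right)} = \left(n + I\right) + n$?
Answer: $\frac{1}{46834} \approx 2.1352 \cdot 10^{-5}$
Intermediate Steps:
$r{\left(n,I \right)} = I + 2 n$ ($r{\left(n,I \right)} = \left(I + n\right) + n = I + 2 n$)
$h = 46834$ ($h = -8 + \left(46692 + \left(78 + 2 \cdot 36\right)\right) = -8 + \left(46692 + \left(78 + 72\right)\right) = -8 + \left(46692 + 150\right) = -8 + 46842 = 46834$)
$\frac{1}{h} = \frac{1}{46834}$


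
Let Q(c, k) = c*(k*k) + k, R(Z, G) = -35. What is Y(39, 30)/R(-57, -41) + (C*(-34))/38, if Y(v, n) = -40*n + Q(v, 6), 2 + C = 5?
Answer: -165/19 ≈ -8.6842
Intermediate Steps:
C = 3 (C = -2 + 5 = 3)
Q(c, k) = k + c*k² (Q(c, k) = c*k² + k = k + c*k²)
Y(v, n) = 6 - 40*n + 36*v (Y(v, n) = -40*n + 6*(1 + v*6) = -40*n + 6*(1 + 6*v) = -40*n + (6 + 36*v) = 6 - 40*n + 36*v)
Y(39, 30)/R(-57, -41) + (C*(-34))/38 = (6 - 40*30 + 36*39)/(-35) + (3*(-34))/38 = (6 - 1200 + 1404)*(-1/35) - 102*1/38 = 210*(-1/35) - 51/19 = -6 - 51/19 = -165/19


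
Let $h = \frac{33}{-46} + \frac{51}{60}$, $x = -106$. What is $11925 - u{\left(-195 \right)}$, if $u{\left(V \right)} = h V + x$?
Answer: $\frac{1109231}{92} \approx 12057.0$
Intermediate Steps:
$h = \frac{61}{460}$ ($h = 33 \left(- \frac{1}{46}\right) + 51 \cdot \frac{1}{60} = - \frac{33}{46} + \frac{17}{20} = \frac{61}{460} \approx 0.13261$)
$u{\left(V \right)} = -106 + \frac{61 V}{460}$ ($u{\left(V \right)} = \frac{61 V}{460} - 106 = -106 + \frac{61 V}{460}$)
$11925 - u{\left(-195 \right)} = 11925 - \left(-106 + \frac{61}{460} \left(-195\right)\right) = 11925 - \left(-106 - \frac{2379}{92}\right) = 11925 - - \frac{12131}{92} = 11925 + \frac{12131}{92} = \frac{1109231}{92}$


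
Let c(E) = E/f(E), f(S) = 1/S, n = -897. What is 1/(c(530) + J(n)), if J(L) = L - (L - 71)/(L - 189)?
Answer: 543/152041145 ≈ 3.5714e-6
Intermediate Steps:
J(L) = L - (-71 + L)/(-189 + L)
c(E) = E² (c(E) = E/(1/E) = E*E = E²)
1/(c(530) + J(n)) = 1/(530² + (71 + (-897)² - 190*(-897))/(-189 - 897)) = 1/(280900 + (71 + 804609 + 170430)/(-1086)) = 1/(280900 - 1/1086*975110) = 1/(280900 - 487555/543) = 1/(152041145/543) = 543/152041145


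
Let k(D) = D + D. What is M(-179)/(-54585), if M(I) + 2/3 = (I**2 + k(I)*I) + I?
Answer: -57566/32751 ≈ -1.7577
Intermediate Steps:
k(D) = 2*D
M(I) = -2/3 + I + 3*I**2 (M(I) = -2/3 + ((I**2 + (2*I)*I) + I) = -2/3 + ((I**2 + 2*I**2) + I) = -2/3 + (3*I**2 + I) = -2/3 + (I + 3*I**2) = -2/3 + I + 3*I**2)
M(-179)/(-54585) = (-2/3 - 179 + 3*(-179)**2)/(-54585) = (-2/3 - 179 + 3*32041)*(-1/54585) = (-2/3 - 179 + 96123)*(-1/54585) = (287830/3)*(-1/54585) = -57566/32751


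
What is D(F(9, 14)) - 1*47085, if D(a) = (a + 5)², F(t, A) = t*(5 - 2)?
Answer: -46061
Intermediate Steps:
F(t, A) = 3*t (F(t, A) = t*3 = 3*t)
D(a) = (5 + a)²
D(F(9, 14)) - 1*47085 = (5 + 3*9)² - 1*47085 = (5 + 27)² - 47085 = 32² - 47085 = 1024 - 47085 = -46061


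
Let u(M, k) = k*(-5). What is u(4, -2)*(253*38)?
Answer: 96140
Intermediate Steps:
u(M, k) = -5*k
u(4, -2)*(253*38) = (-5*(-2))*(253*38) = 10*9614 = 96140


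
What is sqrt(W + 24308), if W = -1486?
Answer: sqrt(22822) ≈ 151.07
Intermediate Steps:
sqrt(W + 24308) = sqrt(-1486 + 24308) = sqrt(22822)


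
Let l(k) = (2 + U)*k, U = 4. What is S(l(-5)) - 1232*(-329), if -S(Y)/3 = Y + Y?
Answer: 405508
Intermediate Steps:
l(k) = 6*k (l(k) = (2 + 4)*k = 6*k)
S(Y) = -6*Y (S(Y) = -3*(Y + Y) = -6*Y)
S(l(-5)) - 1232*(-329) = -36*(-5) - 1232*(-329) = -6*(-30) + 405328 = 180 + 405328 = 405508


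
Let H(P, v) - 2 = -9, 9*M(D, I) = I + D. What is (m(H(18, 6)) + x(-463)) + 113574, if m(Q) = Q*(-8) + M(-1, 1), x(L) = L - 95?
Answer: 113072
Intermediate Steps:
x(L) = -95 + L
M(D, I) = D/9 + I/9 (M(D, I) = (I + D)/9 = (D + I)/9 = D/9 + I/9)
H(P, v) = -7 (H(P, v) = 2 - 9 = -7)
m(Q) = -8*Q (m(Q) = Q*(-8) + ((⅑)*(-1) + (⅑)*1) = -8*Q + (-⅑ + ⅑) = -8*Q + 0 = -8*Q)
(m(H(18, 6)) + x(-463)) + 113574 = (-8*(-7) + (-95 - 463)) + 113574 = (56 - 558) + 113574 = -502 + 113574 = 113072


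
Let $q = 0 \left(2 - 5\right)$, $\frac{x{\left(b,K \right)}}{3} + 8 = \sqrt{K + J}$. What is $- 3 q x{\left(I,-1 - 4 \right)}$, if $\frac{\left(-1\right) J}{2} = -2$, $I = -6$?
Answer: $0$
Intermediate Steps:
$J = 4$ ($J = \left(-2\right) \left(-2\right) = 4$)
$x{\left(b,K \right)} = -24 + 3 \sqrt{4 + K}$ ($x{\left(b,K \right)} = -24 + 3 \sqrt{K + 4} = -24 + 3 \sqrt{4 + K}$)
$q = 0$ ($q = 0 \left(-3\right) = 0$)
$- 3 q x{\left(I,-1 - 4 \right)} = \left(-3\right) 0 \left(-24 + 3 \sqrt{4 - 5}\right) = 0 \left(-24 + 3 \sqrt{4 - 5}\right) = 0 \left(-24 + 3 \sqrt{-1}\right) = 0 \left(-24 + 3 i\right) = 0$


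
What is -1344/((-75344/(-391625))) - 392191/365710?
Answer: -12032425842419/1722128390 ≈ -6987.0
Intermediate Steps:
-1344/((-75344/(-391625))) - 392191/365710 = -1344/((-75344*(-1/391625))) - 392191*1/365710 = -1344/75344/391625 - 392191/365710 = -1344*391625/75344 - 392191/365710 = -32896500/4709 - 392191/365710 = -12032425842419/1722128390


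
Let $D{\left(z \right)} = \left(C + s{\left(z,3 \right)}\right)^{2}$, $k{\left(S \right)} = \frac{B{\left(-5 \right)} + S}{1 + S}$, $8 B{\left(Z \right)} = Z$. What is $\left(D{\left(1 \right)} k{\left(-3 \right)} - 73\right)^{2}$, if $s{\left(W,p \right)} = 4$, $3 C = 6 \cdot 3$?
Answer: $\frac{187489}{16} \approx 11718.0$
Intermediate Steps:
$B{\left(Z \right)} = \frac{Z}{8}$
$C = 6$ ($C = \frac{6 \cdot 3}{3} = \frac{1}{3} \cdot 18 = 6$)
$k{\left(S \right)} = \frac{- \frac{5}{8} + S}{1 + S}$ ($k{\left(S \right)} = \frac{\frac{1}{8} \left(-5\right) + S}{1 + S} = \frac{- \frac{5}{8} + S}{1 + S}$)
$D{\left(z \right)} = 100$ ($D{\left(z \right)} = \left(6 + 4\right)^{2} = 10^{2} = 100$)
$\left(D{\left(1 \right)} k{\left(-3 \right)} - 73\right)^{2} = \left(100 \frac{- \frac{5}{8} - 3}{1 - 3} - 73\right)^{2} = \left(100 \frac{1}{-2} \left(- \frac{29}{8}\right) - 73\right)^{2} = \left(100 \left(\left(- \frac{1}{2}\right) \left(- \frac{29}{8}\right)\right) - 73\right)^{2} = \left(100 \cdot \frac{29}{16} - 73\right)^{2} = \left(\frac{725}{4} - 73\right)^{2} = \left(\frac{433}{4}\right)^{2} = \frac{187489}{16}$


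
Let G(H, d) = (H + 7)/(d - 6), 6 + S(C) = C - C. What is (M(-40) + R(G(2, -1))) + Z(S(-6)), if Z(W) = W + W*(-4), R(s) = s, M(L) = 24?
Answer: 285/7 ≈ 40.714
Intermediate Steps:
S(C) = -6 (S(C) = -6 + (C - C) = -6 + 0 = -6)
G(H, d) = (7 + H)/(-6 + d)
Z(W) = -3*W (Z(W) = W - 4*W = -3*W)
(M(-40) + R(G(2, -1))) + Z(S(-6)) = (24 + (7 + 2)/(-6 - 1)) - 3*(-6) = (24 + 9/(-7)) + 18 = (24 - ⅐*9) + 18 = (24 - 9/7) + 18 = 159/7 + 18 = 285/7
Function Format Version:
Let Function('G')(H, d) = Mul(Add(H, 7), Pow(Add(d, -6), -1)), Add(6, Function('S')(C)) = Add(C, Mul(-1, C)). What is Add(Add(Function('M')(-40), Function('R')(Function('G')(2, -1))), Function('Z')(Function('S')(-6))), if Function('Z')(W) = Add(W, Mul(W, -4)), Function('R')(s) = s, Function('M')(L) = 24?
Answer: Rational(285, 7) ≈ 40.714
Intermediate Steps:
Function('S')(C) = -6 (Function('S')(C) = Add(-6, Add(C, Mul(-1, C))) = Add(-6, 0) = -6)
Function('G')(H, d) = Mul(Pow(Add(-6, d), -1), Add(7, H)) (Function('G')(H, d) = Mul(Add(7, H), Pow(Add(-6, d), -1)) = Mul(Pow(Add(-6, d), -1), Add(7, H)))
Function('Z')(W) = Mul(-3, W) (Function('Z')(W) = Add(W, Mul(-4, W)) = Mul(-3, W))
Add(Add(Function('M')(-40), Function('R')(Function('G')(2, -1))), Function('Z')(Function('S')(-6))) = Add(Add(24, Mul(Pow(Add(-6, -1), -1), Add(7, 2))), Mul(-3, -6)) = Add(Add(24, Mul(Pow(-7, -1), 9)), 18) = Add(Add(24, Mul(Rational(-1, 7), 9)), 18) = Add(Add(24, Rational(-9, 7)), 18) = Add(Rational(159, 7), 18) = Rational(285, 7)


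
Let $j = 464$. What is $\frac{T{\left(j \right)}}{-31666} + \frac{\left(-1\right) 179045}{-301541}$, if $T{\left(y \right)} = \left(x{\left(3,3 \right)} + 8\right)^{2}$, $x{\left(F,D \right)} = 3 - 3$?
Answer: $\frac{2825170173}{4774298653} \approx 0.59175$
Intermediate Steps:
$x{\left(F,D \right)} = 0$ ($x{\left(F,D \right)} = 3 - 3 = 0$)
$T{\left(y \right)} = 64$ ($T{\left(y \right)} = \left(0 + 8\right)^{2} = 8^{2} = 64$)
$\frac{T{\left(j \right)}}{-31666} + \frac{\left(-1\right) 179045}{-301541} = \frac{64}{-31666} + \frac{\left(-1\right) 179045}{-301541} = 64 \left(- \frac{1}{31666}\right) - - \frac{179045}{301541} = - \frac{32}{15833} + \frac{179045}{301541} = \frac{2825170173}{4774298653}$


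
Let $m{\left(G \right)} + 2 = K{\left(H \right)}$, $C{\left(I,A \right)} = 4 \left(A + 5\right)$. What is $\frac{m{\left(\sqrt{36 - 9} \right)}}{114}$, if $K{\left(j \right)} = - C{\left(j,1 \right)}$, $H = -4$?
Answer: $- \frac{13}{57} \approx -0.22807$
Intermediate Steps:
$C{\left(I,A \right)} = 20 + 4 A$ ($C{\left(I,A \right)} = 4 \left(5 + A\right) = 20 + 4 A$)
$K{\left(j \right)} = -24$ ($K{\left(j \right)} = - (20 + 4 \cdot 1) = - (20 + 4) = \left(-1\right) 24 = -24$)
$m{\left(G \right)} = -26$ ($m{\left(G \right)} = -2 - 24 = -26$)
$\frac{m{\left(\sqrt{36 - 9} \right)}}{114} = - \frac{26}{114} = \left(-26\right) \frac{1}{114} = - \frac{13}{57}$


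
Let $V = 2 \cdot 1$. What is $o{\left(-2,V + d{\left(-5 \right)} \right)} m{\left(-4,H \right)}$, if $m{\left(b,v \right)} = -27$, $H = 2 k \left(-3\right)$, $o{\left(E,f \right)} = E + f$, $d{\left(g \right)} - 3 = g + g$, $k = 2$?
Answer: $189$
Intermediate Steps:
$V = 2$
$d{\left(g \right)} = 3 + 2 g$ ($d{\left(g \right)} = 3 + \left(g + g\right) = 3 + 2 g$)
$H = -12$ ($H = 2 \cdot 2 \left(-3\right) = 4 \left(-3\right) = -12$)
$o{\left(-2,V + d{\left(-5 \right)} \right)} m{\left(-4,H \right)} = \left(-2 + \left(2 + \left(3 + 2 \left(-5\right)\right)\right)\right) \left(-27\right) = \left(-2 + \left(2 + \left(3 - 10\right)\right)\right) \left(-27\right) = \left(-2 + \left(2 - 7\right)\right) \left(-27\right) = \left(-2 - 5\right) \left(-27\right) = \left(-7\right) \left(-27\right) = 189$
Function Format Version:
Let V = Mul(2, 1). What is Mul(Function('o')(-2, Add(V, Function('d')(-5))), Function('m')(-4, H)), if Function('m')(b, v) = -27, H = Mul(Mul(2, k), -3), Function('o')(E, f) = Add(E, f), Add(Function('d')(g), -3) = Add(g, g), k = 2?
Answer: 189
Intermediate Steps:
V = 2
Function('d')(g) = Add(3, Mul(2, g)) (Function('d')(g) = Add(3, Add(g, g)) = Add(3, Mul(2, g)))
H = -12 (H = Mul(Mul(2, 2), -3) = Mul(4, -3) = -12)
Mul(Function('o')(-2, Add(V, Function('d')(-5))), Function('m')(-4, H)) = Mul(Add(-2, Add(2, Add(3, Mul(2, -5)))), -27) = Mul(Add(-2, Add(2, Add(3, -10))), -27) = Mul(Add(-2, Add(2, -7)), -27) = Mul(Add(-2, -5), -27) = Mul(-7, -27) = 189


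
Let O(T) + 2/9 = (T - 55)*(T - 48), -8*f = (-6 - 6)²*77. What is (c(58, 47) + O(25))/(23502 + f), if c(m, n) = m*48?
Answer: 7816/49761 ≈ 0.15707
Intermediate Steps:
c(m, n) = 48*m
f = -1386 (f = -(-6 - 6)²*77/8 = -(-12)²*77/8 = -18*77 = -⅛*11088 = -1386)
O(T) = -2/9 + (-55 + T)*(-48 + T) (O(T) = -2/9 + (T - 55)*(T - 48) = -2/9 + (-55 + T)*(-48 + T))
(c(58, 47) + O(25))/(23502 + f) = (48*58 + (23758/9 + 25² - 103*25))/(23502 - 1386) = (2784 + (23758/9 + 625 - 2575))/22116 = (2784 + 6208/9)*(1/22116) = (31264/9)*(1/22116) = 7816/49761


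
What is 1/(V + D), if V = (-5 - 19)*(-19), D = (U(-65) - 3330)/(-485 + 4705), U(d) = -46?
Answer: 5/2276 ≈ 0.0021968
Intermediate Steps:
D = -⅘ (D = (-46 - 3330)/(-485 + 4705) = -3376/4220 = -3376*1/4220 = -⅘ ≈ -0.80000)
V = 456 (V = -24*(-19) = 456)
1/(V + D) = 1/(456 - ⅘) = 1/(2276/5) = 5/2276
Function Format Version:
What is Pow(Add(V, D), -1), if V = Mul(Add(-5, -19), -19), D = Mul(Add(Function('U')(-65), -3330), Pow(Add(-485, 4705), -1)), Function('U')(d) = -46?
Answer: Rational(5, 2276) ≈ 0.0021968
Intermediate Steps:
D = Rational(-4, 5) (D = Mul(Add(-46, -3330), Pow(Add(-485, 4705), -1)) = Mul(-3376, Pow(4220, -1)) = Mul(-3376, Rational(1, 4220)) = Rational(-4, 5) ≈ -0.80000)
V = 456 (V = Mul(-24, -19) = 456)
Pow(Add(V, D), -1) = Pow(Add(456, Rational(-4, 5)), -1) = Pow(Rational(2276, 5), -1) = Rational(5, 2276)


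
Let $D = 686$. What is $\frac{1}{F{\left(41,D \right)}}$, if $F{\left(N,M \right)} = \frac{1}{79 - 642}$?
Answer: $-563$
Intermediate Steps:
$F{\left(N,M \right)} = - \frac{1}{563}$ ($F{\left(N,M \right)} = \frac{1}{-563} = - \frac{1}{563}$)
$\frac{1}{F{\left(41,D \right)}} = \frac{1}{- \frac{1}{563}} = -563$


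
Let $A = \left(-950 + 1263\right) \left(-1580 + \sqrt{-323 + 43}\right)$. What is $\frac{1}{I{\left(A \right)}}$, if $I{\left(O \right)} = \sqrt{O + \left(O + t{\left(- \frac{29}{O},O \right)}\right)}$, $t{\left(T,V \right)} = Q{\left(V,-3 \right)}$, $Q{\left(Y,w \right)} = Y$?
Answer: $\frac{\sqrt{1878}}{1878 \sqrt{-790 + i \sqrt{70}}} \approx 4.3471 \cdot 10^{-6} - 0.00082096 i$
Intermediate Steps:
$t{\left(T,V \right)} = V$
$A = -494540 + 626 i \sqrt{70}$ ($A = 313 \left(-1580 + \sqrt{-280}\right) = 313 \left(-1580 + 2 i \sqrt{70}\right) = -494540 + 626 i \sqrt{70} \approx -4.9454 \cdot 10^{5} + 5237.5 i$)
$I{\left(O \right)} = \sqrt{3} \sqrt{O}$ ($I{\left(O \right)} = \sqrt{O + \left(O + O\right)} = \sqrt{O + 2 O} = \sqrt{3 O} = \sqrt{3} \sqrt{O}$)
$\frac{1}{I{\left(A \right)}} = \frac{1}{\sqrt{3} \sqrt{-494540 + 626 i \sqrt{70}}} = \frac{\sqrt{3}}{3 \sqrt{-494540 + 626 i \sqrt{70}}}$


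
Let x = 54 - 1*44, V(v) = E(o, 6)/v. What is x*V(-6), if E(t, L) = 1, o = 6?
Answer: -5/3 ≈ -1.6667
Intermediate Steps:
V(v) = 1/v
x = 10 (x = 54 - 44 = 10)
x*V(-6) = 10/(-6) = 10*(-1/6) = -5/3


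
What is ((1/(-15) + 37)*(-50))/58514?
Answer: -2770/87771 ≈ -0.031559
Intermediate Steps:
((1/(-15) + 37)*(-50))/58514 = ((-1/15 + 37)*(-50))*(1/58514) = ((554/15)*(-50))*(1/58514) = -5540/3*1/58514 = -2770/87771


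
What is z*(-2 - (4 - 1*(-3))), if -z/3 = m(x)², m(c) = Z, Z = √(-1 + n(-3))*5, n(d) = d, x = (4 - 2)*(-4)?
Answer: -2700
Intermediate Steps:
x = -8 (x = 2*(-4) = -8)
Z = 10*I (Z = √(-1 - 3)*5 = √(-4)*5 = (2*I)*5 = 10*I ≈ 10.0*I)
m(c) = 10*I
z = 300 (z = -3*(10*I)² = -3*(-100) = 300)
z*(-2 - (4 - 1*(-3))) = 300*(-2 - (4 - 1*(-3))) = 300*(-2 - (4 + 3)) = 300*(-2 - 1*7) = 300*(-2 - 7) = 300*(-9) = -2700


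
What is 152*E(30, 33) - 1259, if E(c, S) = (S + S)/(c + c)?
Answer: -5459/5 ≈ -1091.8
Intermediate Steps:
E(c, S) = S/c (E(c, S) = (2*S)/((2*c)) = (2*S)*(1/(2*c)) = S/c)
152*E(30, 33) - 1259 = 152*(33/30) - 1259 = 152*(33*(1/30)) - 1259 = 152*(11/10) - 1259 = 836/5 - 1259 = -5459/5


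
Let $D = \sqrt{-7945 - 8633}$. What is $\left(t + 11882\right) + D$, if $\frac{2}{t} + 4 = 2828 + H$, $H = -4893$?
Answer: $\frac{24583856}{2069} + 3 i \sqrt{1842} \approx 11882.0 + 128.76 i$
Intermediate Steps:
$t = - \frac{2}{2069}$ ($t = \frac{2}{-4 + \left(2828 - 4893\right)} = \frac{2}{-4 - 2065} = \frac{2}{-2069} = 2 \left(- \frac{1}{2069}\right) = - \frac{2}{2069} \approx -0.00096665$)
$D = 3 i \sqrt{1842}$ ($D = \sqrt{-16578} = 3 i \sqrt{1842} \approx 128.76 i$)
$\left(t + 11882\right) + D = \left(- \frac{2}{2069} + 11882\right) + 3 i \sqrt{1842} = \frac{24583856}{2069} + 3 i \sqrt{1842}$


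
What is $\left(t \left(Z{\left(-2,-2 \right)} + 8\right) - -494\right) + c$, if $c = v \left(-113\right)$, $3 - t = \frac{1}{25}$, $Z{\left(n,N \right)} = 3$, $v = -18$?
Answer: $\frac{64014}{25} \approx 2560.6$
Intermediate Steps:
$t = \frac{74}{25}$ ($t = 3 - \frac{1}{25} = \frac{74}{25} \approx 2.96$)
$c = 2034$ ($c = \left(-18\right) \left(-113\right) = 2034$)
$\left(t \left(Z{\left(-2,-2 \right)} + 8\right) - -494\right) + c = \left(\frac{74 \left(3 + 8\right)}{25} - -494\right) + 2034 = \left(\frac{74}{25} \cdot 11 + 494\right) + 2034 = \left(\frac{814}{25} + 494\right) + 2034 = \frac{13164}{25} + 2034 = \frac{64014}{25}$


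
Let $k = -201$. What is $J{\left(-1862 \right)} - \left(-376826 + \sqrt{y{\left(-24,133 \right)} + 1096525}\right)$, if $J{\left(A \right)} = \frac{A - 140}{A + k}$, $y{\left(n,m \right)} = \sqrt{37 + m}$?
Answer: $\frac{777394040}{2063} - \sqrt{1096525 + \sqrt{170}} \approx 3.7578 \cdot 10^{5}$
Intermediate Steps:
$J{\left(A \right)} = \frac{-140 + A}{-201 + A}$ ($J{\left(A \right)} = \frac{A - 140}{A - 201} = \frac{-140 + A}{-201 + A}$)
$J{\left(-1862 \right)} - \left(-376826 + \sqrt{y{\left(-24,133 \right)} + 1096525}\right) = \frac{-140 - 1862}{-201 - 1862} + \left(376826 - \sqrt{\sqrt{37 + 133} + 1096525}\right) = \frac{1}{-2063} \left(-2002\right) + \left(376826 - \sqrt{\sqrt{170} + 1096525}\right) = \left(- \frac{1}{2063}\right) \left(-2002\right) + \left(376826 - \sqrt{1096525 + \sqrt{170}}\right) = \frac{2002}{2063} + \left(376826 - \sqrt{1096525 + \sqrt{170}}\right) = \frac{777394040}{2063} - \sqrt{1096525 + \sqrt{170}}$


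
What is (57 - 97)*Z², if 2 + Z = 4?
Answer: -160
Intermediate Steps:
Z = 2 (Z = -2 + 4 = 2)
(57 - 97)*Z² = (57 - 97)*2² = -40*4 = -160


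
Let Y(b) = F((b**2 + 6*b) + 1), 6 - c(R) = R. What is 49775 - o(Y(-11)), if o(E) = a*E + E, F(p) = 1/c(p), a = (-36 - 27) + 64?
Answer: 1244376/25 ≈ 49775.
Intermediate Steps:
a = 1 (a = -63 + 64 = 1)
c(R) = 6 - R
F(p) = 1/(6 - p)
Y(b) = -1/(-5 + b**2 + 6*b) (Y(b) = -1/(-6 + ((b**2 + 6*b) + 1)) = -1/(-6 + (1 + b**2 + 6*b)) = -1/(-5 + b**2 + 6*b))
o(E) = 2*E (o(E) = 1*E + E = E + E = 2*E)
49775 - o(Y(-11)) = 49775 - 2*(-1/(-5 + (-11)**2 + 6*(-11))) = 49775 - 2*(-1/(-5 + 121 - 66)) = 49775 - 2*(-1/50) = 49775 - 2*(-1*1/50) = 49775 - 2*(-1)/50 = 49775 - 1*(-1/25) = 49775 + 1/25 = 1244376/25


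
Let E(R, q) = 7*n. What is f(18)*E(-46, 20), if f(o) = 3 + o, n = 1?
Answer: 147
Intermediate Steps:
E(R, q) = 7 (E(R, q) = 7*1 = 7)
f(18)*E(-46, 20) = (3 + 18)*7 = 21*7 = 147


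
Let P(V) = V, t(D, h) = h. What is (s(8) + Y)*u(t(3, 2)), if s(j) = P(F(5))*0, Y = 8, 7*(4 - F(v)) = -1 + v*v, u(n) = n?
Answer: 16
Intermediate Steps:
F(v) = 29/7 - v²/7 (F(v) = 4 - (-1 + v*v)/7 = 4 - (-1 + v²)/7 = 4 + (⅐ - v²/7) = 29/7 - v²/7)
s(j) = 0 (s(j) = (29/7 - ⅐*5²)*0 = (29/7 - ⅐*25)*0 = (29/7 - 25/7)*0 = (4/7)*0 = 0)
(s(8) + Y)*u(t(3, 2)) = (0 + 8)*2 = 8*2 = 16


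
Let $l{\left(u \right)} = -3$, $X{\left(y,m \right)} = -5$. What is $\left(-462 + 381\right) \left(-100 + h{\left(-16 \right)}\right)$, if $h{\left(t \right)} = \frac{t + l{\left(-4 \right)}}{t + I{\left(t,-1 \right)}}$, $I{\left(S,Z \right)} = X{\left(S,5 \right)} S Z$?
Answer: $\frac{258687}{32} \approx 8084.0$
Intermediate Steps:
$I{\left(S,Z \right)} = - 5 S Z$
$h{\left(t \right)} = \frac{-3 + t}{6 t}$ ($h{\left(t \right)} = \frac{t - 3}{t - 5 t \left(-1\right)} = \frac{-3 + t}{t + 5 t} = \frac{-3 + t}{6 t}$)
$\left(-462 + 381\right) \left(-100 + h{\left(-16 \right)}\right) = \left(-462 + 381\right) \left(-100 + \frac{-3 - 16}{6 \left(-16\right)}\right) = - 81 \left(-100 + \frac{1}{6} \left(- \frac{1}{16}\right) \left(-19\right)\right) = - 81 \left(-100 + \frac{19}{96}\right) = \left(-81\right) \left(- \frac{9581}{96}\right) = \frac{258687}{32}$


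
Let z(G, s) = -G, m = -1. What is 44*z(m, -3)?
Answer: 44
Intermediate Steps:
44*z(m, -3) = 44*(-1*(-1)) = 44*1 = 44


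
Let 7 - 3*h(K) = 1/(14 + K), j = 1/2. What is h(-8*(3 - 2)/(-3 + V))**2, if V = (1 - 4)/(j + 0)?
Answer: 863041/161604 ≈ 5.3405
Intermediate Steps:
j = 1/2 ≈ 0.50000
V = -6 (V = (1 - 4)/(1/2 + 0) = -3/1/2 = -3*2 = -6)
h(K) = 7/3 - 1/(3*(14 + K))
h(-8*(3 - 2)/(-3 + V))**2 = ((97 + 7*(-8*(3 - 2)/(-3 - 6)))/(3*(14 - 8*(3 - 2)/(-3 - 6))))**2 = ((97 + 7*(-8/(-9)))/(3*(14 - 8/(-9))))**2 = ((97 + 7*(-8*(-1)/9))/(3*(14 - 8*(-1)/9)))**2 = ((97 + 7*(-8*(-1/9)))/(3*(14 - 8*(-1/9))))**2 = ((97 + 7*(8/9))/(3*(14 + 8/9)))**2 = ((97 + 56/9)/(3*(134/9)))**2 = ((1/3)*(9/134)*(929/9))**2 = (929/402)**2 = 863041/161604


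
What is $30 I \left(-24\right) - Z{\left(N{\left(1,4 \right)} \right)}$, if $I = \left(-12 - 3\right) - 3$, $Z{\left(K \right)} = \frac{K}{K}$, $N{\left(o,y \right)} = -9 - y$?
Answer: $12959$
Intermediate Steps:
$Z{\left(K \right)} = 1$
$I = -18$ ($I = -15 - 3 = -18$)
$30 I \left(-24\right) - Z{\left(N{\left(1,4 \right)} \right)} = 30 \left(-18\right) \left(-24\right) - 1 = \left(-540\right) \left(-24\right) - 1 = 12960 - 1 = 12959$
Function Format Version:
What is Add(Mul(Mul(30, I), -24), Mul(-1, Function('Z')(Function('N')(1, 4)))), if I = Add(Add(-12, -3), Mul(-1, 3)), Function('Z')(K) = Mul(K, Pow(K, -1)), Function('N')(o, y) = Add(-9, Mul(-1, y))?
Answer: 12959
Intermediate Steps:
Function('Z')(K) = 1
I = -18 (I = Add(-15, -3) = -18)
Add(Mul(Mul(30, I), -24), Mul(-1, Function('Z')(Function('N')(1, 4)))) = Add(Mul(Mul(30, -18), -24), Mul(-1, 1)) = Add(Mul(-540, -24), -1) = Add(12960, -1) = 12959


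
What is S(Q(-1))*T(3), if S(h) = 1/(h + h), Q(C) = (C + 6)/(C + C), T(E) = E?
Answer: -⅗ ≈ -0.60000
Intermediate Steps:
Q(C) = (6 + C)/(2*C) (Q(C) = (6 + C)/((2*C)) = (6 + C)*(1/(2*C)) = (6 + C)/(2*C))
S(h) = 1/(2*h)
S(Q(-1))*T(3) = (1/(2*(((½)*(6 - 1)/(-1)))))*3 = (1/(2*(((½)*(-1)*5))))*3 = (1/(2*(-5/2)))*3 = ((½)*(-⅖))*3 = -⅕*3 = -⅗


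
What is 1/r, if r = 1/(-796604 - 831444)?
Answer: -1628048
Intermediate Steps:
r = -1/1628048 (r = 1/(-1628048) = -1/1628048 ≈ -6.1423e-7)
1/r = 1/(-1/1628048) = -1628048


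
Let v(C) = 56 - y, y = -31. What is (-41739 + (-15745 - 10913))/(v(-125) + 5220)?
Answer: -22799/1769 ≈ -12.888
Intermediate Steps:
v(C) = 87 (v(C) = 56 - 1*(-31) = 56 + 31 = 87)
(-41739 + (-15745 - 10913))/(v(-125) + 5220) = (-41739 + (-15745 - 10913))/(87 + 5220) = (-41739 - 26658)/5307 = -68397*1/5307 = -22799/1769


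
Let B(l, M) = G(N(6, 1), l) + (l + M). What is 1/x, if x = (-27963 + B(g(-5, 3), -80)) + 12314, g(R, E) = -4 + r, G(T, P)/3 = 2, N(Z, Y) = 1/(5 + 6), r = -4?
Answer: -1/15731 ≈ -6.3569e-5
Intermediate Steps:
N(Z, Y) = 1/11
G(T, P) = 6 (G(T, P) = 3*2 = 6)
g(R, E) = -8 (g(R, E) = -4 - 4 = -8)
B(l, M) = 6 + M + l (B(l, M) = 6 + (l + M) = 6 + (M + l) = 6 + M + l)
x = -15731 (x = (-27963 + (6 - 80 - 8)) + 12314 = (-27963 - 82) + 12314 = -28045 + 12314 = -15731)
1/x = 1/(-15731) = -1/15731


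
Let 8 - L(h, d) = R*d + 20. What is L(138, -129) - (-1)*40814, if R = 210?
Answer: 67892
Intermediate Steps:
L(h, d) = -12 - 210*d (L(h, d) = 8 - (210*d + 20) = 8 - (20 + 210*d) = 8 + (-20 - 210*d) = -12 - 210*d)
L(138, -129) - (-1)*40814 = (-12 - 210*(-129)) - (-1)*40814 = (-12 + 27090) - 1*(-40814) = 27078 + 40814 = 67892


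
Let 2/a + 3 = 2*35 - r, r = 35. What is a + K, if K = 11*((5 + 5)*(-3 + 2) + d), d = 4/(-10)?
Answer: -9147/80 ≈ -114.34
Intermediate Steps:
d = -2/5 (d = 4*(-1/10) = -2/5 ≈ -0.40000)
a = 1/16 (a = 2/(-3 + (2*35 - 1*35)) = 2/(-3 + (70 - 35)) = 2/(-3 + 35) = 2/32 = 2*(1/32) = 1/16 ≈ 0.062500)
K = -572/5 (K = 11*((5 + 5)*(-3 + 2) - 2/5) = 11*(10*(-1) - 2/5) = 11*(-10 - 2/5) = 11*(-52/5) = -572/5 ≈ -114.40)
a + K = 1/16 - 572/5 = -9147/80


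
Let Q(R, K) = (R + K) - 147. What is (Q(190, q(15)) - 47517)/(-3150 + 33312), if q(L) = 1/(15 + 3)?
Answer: -854531/542916 ≈ -1.5740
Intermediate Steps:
q(L) = 1/18
Q(R, K) = -147 + K + R (Q(R, K) = (K + R) - 147 = -147 + K + R)
(Q(190, q(15)) - 47517)/(-3150 + 33312) = ((-147 + 1/18 + 190) - 47517)/(-3150 + 33312) = (775/18 - 47517)/30162 = -854531/18*1/30162 = -854531/542916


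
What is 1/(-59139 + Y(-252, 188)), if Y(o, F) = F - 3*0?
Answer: -1/58951 ≈ -1.6963e-5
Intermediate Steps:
Y(o, F) = F (Y(o, F) = F + 0 = F)
1/(-59139 + Y(-252, 188)) = 1/(-59139 + 188) = 1/(-58951) = -1/58951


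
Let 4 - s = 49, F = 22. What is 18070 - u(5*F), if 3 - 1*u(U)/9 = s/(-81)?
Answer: 18048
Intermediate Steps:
s = -45 (s = 4 - 1*49 = 4 - 49 = -45)
u(U) = 22 (u(U) = 27 - (-405)/(-81) = 27 - (-405)*(-1)/81 = 27 - 9*5/9 = 27 - 5 = 22)
18070 - u(5*F) = 18070 - 1*22 = 18070 - 22 = 18048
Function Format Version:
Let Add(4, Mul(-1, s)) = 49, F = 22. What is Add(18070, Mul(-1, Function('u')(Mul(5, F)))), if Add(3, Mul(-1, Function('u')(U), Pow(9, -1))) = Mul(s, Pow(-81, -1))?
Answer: 18048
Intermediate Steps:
s = -45 (s = Add(4, Mul(-1, 49)) = Add(4, -49) = -45)
Function('u')(U) = 22 (Function('u')(U) = Add(27, Mul(-9, Mul(-45, Pow(-81, -1)))) = Add(27, Mul(-9, Mul(-45, Rational(-1, 81)))) = Add(27, Mul(-9, Rational(5, 9))) = Add(27, -5) = 22)
Add(18070, Mul(-1, Function('u')(Mul(5, F)))) = Add(18070, Mul(-1, 22)) = Add(18070, -22) = 18048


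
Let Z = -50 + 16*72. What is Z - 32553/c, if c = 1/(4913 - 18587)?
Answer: 445130824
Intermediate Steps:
c = -1/13674 (c = 1/(-13674) = -1/13674 ≈ -7.3132e-5)
Z = 1102 (Z = -50 + 1152 = 1102)
Z - 32553/c = 1102 - 32553/(-1/13674) = 1102 - 32553*(-13674) = 1102 - 1*(-445129722) = 1102 + 445129722 = 445130824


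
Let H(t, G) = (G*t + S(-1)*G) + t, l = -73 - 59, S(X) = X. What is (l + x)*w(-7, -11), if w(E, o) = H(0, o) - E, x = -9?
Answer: -2538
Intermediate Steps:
l = -132
H(t, G) = t - G + G*t (H(t, G) = (G*t - G) + t = (-G + G*t) + t = t - G + G*t)
w(E, o) = -E - o (w(E, o) = (0 - o + o*0) - E = (0 - o + 0) - E = -o - E = -E - o)
(l + x)*w(-7, -11) = (-132 - 9)*(-1*(-7) - 1*(-11)) = -141*(7 + 11) = -141*18 = -2538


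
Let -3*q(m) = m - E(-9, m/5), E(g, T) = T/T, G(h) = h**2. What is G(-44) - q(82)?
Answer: 1963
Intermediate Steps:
E(g, T) = 1
q(m) = 1/3 - m/3 (q(m) = -(m - 1*1)/3 = -(m - 1)/3 = -(-1 + m)/3 = 1/3 - m/3)
G(-44) - q(82) = (-44)**2 - (1/3 - 1/3*82) = 1936 - (1/3 - 82/3) = 1936 - 1*(-27) = 1936 + 27 = 1963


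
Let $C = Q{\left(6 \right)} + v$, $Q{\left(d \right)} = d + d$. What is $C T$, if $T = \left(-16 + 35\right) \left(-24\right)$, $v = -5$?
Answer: $-3192$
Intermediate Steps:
$T = -456$ ($T = 19 \left(-24\right) = -456$)
$Q{\left(d \right)} = 2 d$
$C = 7$ ($C = 2 \cdot 6 - 5 = 12 - 5 = 7$)
$C T = 7 \left(-456\right) = -3192$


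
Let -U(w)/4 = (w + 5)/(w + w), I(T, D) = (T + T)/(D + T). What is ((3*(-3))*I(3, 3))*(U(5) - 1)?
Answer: 45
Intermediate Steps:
I(T, D) = 2*T/(D + T) (I(T, D) = (2*T)/(D + T) = 2*T/(D + T))
U(w) = -2*(5 + w)/w (U(w) = -4*(w + 5)/(w + w) = -4*(5 + w)/(2*w) = -4*(5 + w)*1/(2*w) = -2*(5 + w)/w)
((3*(-3))*I(3, 3))*(U(5) - 1) = ((3*(-3))*(2*3/(3 + 3)))*((-2 - 10/5) - 1) = (-18*3/6)*((-2 - 10*1/5) - 1) = (-18*3/6)*((-2 - 2) - 1) = (-9*1)*(-4 - 1) = -9*(-5) = 45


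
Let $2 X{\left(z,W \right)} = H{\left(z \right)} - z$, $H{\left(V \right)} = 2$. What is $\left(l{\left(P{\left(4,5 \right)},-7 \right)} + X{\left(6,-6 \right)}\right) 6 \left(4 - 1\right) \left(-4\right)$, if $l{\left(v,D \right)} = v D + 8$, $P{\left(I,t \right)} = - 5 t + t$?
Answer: $-10512$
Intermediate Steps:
$P{\left(I,t \right)} = - 4 t$
$l{\left(v,D \right)} = 8 + D v$ ($l{\left(v,D \right)} = D v + 8 = 8 + D v$)
$X{\left(z,W \right)} = 1 - \frac{z}{2}$ ($X{\left(z,W \right)} = \frac{2 - z}{2} = 1 - \frac{z}{2}$)
$\left(l{\left(P{\left(4,5 \right)},-7 \right)} + X{\left(6,-6 \right)}\right) 6 \left(4 - 1\right) \left(-4\right) = \left(\left(8 - 7 \left(\left(-4\right) 5\right)\right) + \left(1 - 3\right)\right) 6 \left(4 - 1\right) \left(-4\right) = \left(\left(8 - -140\right) + \left(1 - 3\right)\right) 6 \cdot 3 \left(-4\right) = \left(\left(8 + 140\right) - 2\right) 18 \left(-4\right) = \left(148 - 2\right) 18 \left(-4\right) = 146 \cdot 18 \left(-4\right) = 2628 \left(-4\right) = -10512$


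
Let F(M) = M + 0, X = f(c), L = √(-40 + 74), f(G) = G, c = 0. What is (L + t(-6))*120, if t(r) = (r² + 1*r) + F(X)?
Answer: 3600 + 120*√34 ≈ 4299.7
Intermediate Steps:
L = √34 ≈ 5.8309
X = 0
F(M) = M
t(r) = r + r² (t(r) = (r² + 1*r) + 0 = (r² + r) + 0 = (r + r²) + 0 = r + r²)
(L + t(-6))*120 = (√34 - 6*(1 - 6))*120 = (√34 - 6*(-5))*120 = (√34 + 30)*120 = (30 + √34)*120 = 3600 + 120*√34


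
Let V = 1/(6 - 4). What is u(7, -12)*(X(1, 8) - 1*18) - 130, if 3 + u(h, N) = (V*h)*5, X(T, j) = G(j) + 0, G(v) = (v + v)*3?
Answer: 305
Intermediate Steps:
V = ½ (V = 1/2 = ½ ≈ 0.50000)
G(v) = 6*v (G(v) = (2*v)*3 = 6*v)
X(T, j) = 6*j (X(T, j) = 6*j + 0 = 6*j)
u(h, N) = -3 + 5*h/2 (u(h, N) = -3 + (h/2)*5 = -3 + 5*h/2)
u(7, -12)*(X(1, 8) - 1*18) - 130 = (-3 + (5/2)*7)*(6*8 - 1*18) - 130 = (-3 + 35/2)*(48 - 18) - 130 = (29/2)*30 - 130 = 435 - 130 = 305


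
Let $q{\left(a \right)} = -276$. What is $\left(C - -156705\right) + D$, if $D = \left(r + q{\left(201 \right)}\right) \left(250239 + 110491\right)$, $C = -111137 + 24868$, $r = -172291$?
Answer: $-62250023474$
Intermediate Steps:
$C = -86269$
$D = -62250093910$ ($D = \left(-172291 - 276\right) \left(250239 + 110491\right) = \left(-172567\right) 360730 = -62250093910$)
$\left(C - -156705\right) + D = \left(-86269 - -156705\right) - 62250093910 = \left(-86269 + 156705\right) - 62250093910 = 70436 - 62250093910 = -62250023474$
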